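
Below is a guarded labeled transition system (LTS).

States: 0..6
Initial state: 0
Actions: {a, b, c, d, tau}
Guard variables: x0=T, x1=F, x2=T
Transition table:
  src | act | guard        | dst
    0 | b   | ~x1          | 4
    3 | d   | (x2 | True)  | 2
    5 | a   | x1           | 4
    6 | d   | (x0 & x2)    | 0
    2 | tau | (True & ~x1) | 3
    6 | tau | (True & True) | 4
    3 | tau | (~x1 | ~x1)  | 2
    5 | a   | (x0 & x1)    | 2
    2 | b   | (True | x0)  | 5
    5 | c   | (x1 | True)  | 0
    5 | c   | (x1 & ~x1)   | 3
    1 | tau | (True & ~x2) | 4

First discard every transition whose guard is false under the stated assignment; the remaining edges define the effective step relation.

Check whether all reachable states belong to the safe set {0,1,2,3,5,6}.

Answer: INVARIANT VIOLATED at state 4

Analysis:
Inv-set: {0,1,2,3,5,6}
Reach set: {0,4}
  0: ok
  4: VIOLATES
counterexample path to 4: b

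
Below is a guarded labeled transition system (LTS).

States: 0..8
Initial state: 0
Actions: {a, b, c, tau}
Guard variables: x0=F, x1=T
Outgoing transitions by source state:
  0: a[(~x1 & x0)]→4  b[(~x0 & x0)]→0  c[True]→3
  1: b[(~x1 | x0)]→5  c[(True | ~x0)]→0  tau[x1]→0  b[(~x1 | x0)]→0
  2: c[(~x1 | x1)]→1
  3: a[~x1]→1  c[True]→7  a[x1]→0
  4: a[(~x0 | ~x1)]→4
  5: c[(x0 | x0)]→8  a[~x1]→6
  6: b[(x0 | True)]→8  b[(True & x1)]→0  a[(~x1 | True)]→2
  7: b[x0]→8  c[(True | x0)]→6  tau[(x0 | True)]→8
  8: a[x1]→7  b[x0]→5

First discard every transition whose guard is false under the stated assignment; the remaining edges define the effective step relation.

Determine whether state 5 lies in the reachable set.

Answer: UNREACHABLE

Analysis:
13 transition(s) survive guard evaluation.
depth 0: {0}
depth 1: {3}  cumulative {0,3}
depth 2: {7}  cumulative {0,3,7}
depth 3: {6,8}  cumulative {0,3,6,7,8}
depth 4: {2}  cumulative {0,2,3,6,7,8}
depth 5: {1}  cumulative {0,1,2,3,6,7,8}
Reach set: {0,1,2,3,6,7,8}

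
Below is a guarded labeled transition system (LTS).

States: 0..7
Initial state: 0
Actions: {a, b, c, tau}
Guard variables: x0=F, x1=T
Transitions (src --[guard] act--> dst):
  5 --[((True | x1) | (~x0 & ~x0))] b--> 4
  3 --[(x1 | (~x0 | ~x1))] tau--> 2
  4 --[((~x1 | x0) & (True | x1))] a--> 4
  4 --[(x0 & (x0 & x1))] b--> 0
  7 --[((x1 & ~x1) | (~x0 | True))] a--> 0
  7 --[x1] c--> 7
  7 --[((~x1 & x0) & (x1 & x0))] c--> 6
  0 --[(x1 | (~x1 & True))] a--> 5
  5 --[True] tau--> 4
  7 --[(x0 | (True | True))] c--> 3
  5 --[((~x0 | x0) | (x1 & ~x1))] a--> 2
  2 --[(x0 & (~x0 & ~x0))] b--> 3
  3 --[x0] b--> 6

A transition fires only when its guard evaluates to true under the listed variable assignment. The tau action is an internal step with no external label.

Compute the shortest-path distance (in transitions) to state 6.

Answer: UNREACHABLE

Analysis:
BFS to 6:
  depth 0: {0}
  depth 1: {5}
  depth 2: {2,4}
6 never appears.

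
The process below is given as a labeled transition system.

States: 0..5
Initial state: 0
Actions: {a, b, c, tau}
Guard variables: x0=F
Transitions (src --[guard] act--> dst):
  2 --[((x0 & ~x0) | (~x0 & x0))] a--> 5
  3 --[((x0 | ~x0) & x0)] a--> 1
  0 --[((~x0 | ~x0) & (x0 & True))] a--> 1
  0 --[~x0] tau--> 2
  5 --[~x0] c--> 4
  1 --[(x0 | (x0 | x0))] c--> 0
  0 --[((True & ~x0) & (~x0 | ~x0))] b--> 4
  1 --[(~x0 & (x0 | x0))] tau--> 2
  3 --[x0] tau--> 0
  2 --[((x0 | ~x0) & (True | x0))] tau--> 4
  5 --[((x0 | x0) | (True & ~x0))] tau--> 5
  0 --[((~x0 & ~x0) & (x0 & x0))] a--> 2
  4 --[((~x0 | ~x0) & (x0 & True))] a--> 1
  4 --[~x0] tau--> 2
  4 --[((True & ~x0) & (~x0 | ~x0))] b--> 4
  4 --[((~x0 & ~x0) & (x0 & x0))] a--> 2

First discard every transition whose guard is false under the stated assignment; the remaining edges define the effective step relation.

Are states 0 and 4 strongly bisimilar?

Refine partition for ~:
  round 0: {{0,1,2,3,4,5}}
  round 1: {{0,4},{1,3},{2},{5}}
4 equivalence class(es) (converged in 2)
[0]={0,4}  [4]={0,4}

Answer: BISIMILAR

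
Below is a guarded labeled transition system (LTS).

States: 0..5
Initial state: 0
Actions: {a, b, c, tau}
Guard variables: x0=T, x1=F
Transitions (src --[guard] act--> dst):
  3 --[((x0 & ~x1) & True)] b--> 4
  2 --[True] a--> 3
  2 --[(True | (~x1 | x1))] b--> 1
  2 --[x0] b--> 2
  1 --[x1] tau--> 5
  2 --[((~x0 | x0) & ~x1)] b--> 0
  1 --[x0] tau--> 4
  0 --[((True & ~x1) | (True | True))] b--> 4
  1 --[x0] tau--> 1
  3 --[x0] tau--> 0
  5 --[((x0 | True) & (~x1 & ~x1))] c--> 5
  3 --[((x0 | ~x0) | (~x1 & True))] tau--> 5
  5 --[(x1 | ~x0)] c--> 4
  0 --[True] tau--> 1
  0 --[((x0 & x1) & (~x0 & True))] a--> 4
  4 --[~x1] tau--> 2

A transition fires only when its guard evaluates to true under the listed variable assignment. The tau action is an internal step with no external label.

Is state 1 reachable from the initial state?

13 transition(s) survive guard evaluation.
Layer 0: {0}
Layer 1: {1,4}  now seen {0,1,4}
Layer 2: {2}  now seen {0,1,2,4}
Layer 3: {3}  now seen {0,1,2,3,4}
Layer 4: {5}  now seen {0,1,2,3,4,5}
Reachable = {0,1,2,3,4,5}
Path to 1: tau

Answer: REACHABLE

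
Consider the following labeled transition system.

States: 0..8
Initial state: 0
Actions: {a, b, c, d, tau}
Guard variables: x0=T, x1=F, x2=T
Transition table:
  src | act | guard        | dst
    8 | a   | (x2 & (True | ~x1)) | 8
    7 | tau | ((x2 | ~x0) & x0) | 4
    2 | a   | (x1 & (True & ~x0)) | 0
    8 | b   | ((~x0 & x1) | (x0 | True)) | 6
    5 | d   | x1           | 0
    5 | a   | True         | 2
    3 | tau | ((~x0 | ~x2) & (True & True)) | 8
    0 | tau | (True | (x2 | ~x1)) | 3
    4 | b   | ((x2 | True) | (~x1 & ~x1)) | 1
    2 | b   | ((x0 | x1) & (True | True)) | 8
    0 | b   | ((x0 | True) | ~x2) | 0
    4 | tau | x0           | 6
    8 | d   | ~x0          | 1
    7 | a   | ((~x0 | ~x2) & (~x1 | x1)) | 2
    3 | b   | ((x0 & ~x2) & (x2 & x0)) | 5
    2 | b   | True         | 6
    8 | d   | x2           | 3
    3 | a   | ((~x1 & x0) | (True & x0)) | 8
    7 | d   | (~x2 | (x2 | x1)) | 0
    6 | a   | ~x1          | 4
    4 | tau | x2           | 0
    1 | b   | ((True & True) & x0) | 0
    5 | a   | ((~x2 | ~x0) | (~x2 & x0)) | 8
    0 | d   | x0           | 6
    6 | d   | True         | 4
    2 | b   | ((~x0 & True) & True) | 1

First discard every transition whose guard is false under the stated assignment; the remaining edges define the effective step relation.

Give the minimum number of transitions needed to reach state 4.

Answer: 2

Trace:
Breadth-first toward 4:
  depth 0: {0}
  depth 1: {3,6}
  depth 2: {4,8}
first hit 4 at d=2 via d·a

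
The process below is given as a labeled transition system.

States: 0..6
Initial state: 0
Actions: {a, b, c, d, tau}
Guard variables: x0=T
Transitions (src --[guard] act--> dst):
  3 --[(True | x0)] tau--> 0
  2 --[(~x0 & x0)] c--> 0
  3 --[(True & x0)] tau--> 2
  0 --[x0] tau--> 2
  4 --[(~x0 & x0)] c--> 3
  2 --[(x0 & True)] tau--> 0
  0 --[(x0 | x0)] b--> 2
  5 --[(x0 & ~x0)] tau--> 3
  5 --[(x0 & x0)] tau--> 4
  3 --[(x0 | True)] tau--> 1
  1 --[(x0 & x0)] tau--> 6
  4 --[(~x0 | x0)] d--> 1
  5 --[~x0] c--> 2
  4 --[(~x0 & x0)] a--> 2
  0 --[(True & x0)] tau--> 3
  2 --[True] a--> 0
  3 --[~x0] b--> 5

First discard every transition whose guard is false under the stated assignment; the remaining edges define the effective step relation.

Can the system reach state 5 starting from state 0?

11 transition(s) survive guard evaluation.
L0 = {0}
L1 = {2,3}  now seen {0,2,3}
L2 = {1}  now seen {0,1,2,3}
L3 = {6}  now seen {0,1,2,3,6}
Reach set: {0,1,2,3,6}

Answer: UNREACHABLE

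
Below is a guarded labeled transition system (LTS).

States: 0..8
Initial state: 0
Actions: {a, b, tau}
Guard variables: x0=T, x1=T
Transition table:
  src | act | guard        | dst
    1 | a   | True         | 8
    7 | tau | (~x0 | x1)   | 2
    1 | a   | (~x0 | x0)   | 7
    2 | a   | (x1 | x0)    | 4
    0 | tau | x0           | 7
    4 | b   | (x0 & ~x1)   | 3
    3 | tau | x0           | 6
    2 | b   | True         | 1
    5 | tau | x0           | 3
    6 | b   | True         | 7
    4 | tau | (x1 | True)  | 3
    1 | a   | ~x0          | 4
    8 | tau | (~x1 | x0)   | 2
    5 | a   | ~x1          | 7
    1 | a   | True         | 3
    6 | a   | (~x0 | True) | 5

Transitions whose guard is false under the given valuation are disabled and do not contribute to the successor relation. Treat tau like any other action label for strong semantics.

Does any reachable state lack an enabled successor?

Reach set: {0,1,2,3,4,5,6,7,8}
  0: tau→7  [1 out]
  1: a→3  a→7  a→8  [3 out]
  2: a→4  b→1  [2 out]
  3: tau→6  [1 out]
  4: tau→3  [1 out]
  5: tau→3  [1 out]
  6: a→5  b→7  [2 out]
  7: tau→2  [1 out]
  8: tau→2  [1 out]

Answer: DEADLOCK-FREE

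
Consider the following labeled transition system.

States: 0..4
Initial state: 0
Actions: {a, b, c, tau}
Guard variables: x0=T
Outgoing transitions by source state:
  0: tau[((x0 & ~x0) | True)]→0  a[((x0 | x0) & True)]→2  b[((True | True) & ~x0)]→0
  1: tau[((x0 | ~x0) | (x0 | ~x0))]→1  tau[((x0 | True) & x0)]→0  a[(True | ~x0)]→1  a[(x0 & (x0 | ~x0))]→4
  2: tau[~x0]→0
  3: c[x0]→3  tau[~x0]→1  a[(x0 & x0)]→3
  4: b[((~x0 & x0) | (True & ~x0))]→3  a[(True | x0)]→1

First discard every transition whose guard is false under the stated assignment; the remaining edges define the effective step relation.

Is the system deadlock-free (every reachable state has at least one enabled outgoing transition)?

Answer: DEADLOCK at state 2

Working:
Reach set: {0,2}
  0: a→2  tau→0  [2 exit(s)]
  2: ∅  [STUCK]
witness 2: a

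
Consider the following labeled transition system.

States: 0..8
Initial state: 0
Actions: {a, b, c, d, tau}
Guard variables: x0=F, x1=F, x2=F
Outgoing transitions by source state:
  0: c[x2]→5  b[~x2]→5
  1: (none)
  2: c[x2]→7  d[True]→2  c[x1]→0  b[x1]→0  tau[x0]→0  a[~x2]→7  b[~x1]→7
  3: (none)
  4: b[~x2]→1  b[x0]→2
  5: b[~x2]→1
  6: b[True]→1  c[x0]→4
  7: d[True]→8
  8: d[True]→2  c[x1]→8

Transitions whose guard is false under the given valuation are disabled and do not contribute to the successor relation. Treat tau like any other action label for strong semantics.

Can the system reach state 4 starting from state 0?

Answer: UNREACHABLE

Analysis:
Guard filter leaves 9 enabled edge(s).
L0 = {0}
L1 = {5}  cumulative {0,5}
L2 = {1}  cumulative {0,1,5}
Reachable = {0,1,5}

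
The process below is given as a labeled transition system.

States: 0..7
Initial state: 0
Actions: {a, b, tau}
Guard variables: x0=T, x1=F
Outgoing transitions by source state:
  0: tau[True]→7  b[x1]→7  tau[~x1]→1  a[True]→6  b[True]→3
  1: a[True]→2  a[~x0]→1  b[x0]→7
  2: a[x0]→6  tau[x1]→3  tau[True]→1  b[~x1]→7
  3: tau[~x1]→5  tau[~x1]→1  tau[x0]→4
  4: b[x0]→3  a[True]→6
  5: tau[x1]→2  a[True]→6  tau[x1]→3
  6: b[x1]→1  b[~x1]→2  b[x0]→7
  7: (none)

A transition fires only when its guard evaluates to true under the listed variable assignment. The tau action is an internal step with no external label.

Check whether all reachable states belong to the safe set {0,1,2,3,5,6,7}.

Inv-set: {0,1,2,3,5,6,7}
Reachable = {0,1,2,3,4,5,6,7}
  0: safe
  1: safe
  2: safe
  3: safe
  4: VIOLATES
  5: safe
  6: safe
  7: safe
reach 4 via b·tau — violates

Answer: INVARIANT VIOLATED at state 4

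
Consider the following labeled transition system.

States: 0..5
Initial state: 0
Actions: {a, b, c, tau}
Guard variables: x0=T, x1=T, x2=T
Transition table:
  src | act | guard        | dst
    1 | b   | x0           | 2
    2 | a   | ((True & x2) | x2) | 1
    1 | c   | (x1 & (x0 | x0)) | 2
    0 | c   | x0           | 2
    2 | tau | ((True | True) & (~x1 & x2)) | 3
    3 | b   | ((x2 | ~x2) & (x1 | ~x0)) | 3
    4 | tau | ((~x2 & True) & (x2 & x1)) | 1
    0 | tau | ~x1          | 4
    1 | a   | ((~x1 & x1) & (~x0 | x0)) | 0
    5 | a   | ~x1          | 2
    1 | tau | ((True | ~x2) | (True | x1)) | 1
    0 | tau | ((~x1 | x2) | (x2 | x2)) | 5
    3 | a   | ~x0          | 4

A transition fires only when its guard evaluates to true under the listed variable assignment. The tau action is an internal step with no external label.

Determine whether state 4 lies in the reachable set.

7 transition(s) survive guard evaluation.
L0 = {0}
L1 = {2,5}  now seen {0,2,5}
L2 = {1}  now seen {0,1,2,5}
Reach set: {0,1,2,5}

Answer: UNREACHABLE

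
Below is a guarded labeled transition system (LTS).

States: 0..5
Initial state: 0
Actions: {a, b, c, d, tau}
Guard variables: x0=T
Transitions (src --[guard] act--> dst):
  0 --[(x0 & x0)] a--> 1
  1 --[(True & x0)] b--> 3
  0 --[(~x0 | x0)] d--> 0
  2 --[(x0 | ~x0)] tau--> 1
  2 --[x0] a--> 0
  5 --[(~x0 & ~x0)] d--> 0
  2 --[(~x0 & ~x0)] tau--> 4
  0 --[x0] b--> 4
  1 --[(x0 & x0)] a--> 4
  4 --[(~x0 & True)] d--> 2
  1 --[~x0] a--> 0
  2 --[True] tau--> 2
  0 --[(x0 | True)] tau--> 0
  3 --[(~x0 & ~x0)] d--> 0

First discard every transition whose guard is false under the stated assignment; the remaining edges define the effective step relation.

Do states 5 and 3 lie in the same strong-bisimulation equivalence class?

Bisimulation quotient by refinement:
  round 0: {{0,1,2,3,4,5}}
  round 1: {{0},{1},{2},{3,4,5}}
stable after 2 split(s): 4 block(s)
class of 5: {3,4,5}; class of 3: {3,4,5}

Answer: BISIMILAR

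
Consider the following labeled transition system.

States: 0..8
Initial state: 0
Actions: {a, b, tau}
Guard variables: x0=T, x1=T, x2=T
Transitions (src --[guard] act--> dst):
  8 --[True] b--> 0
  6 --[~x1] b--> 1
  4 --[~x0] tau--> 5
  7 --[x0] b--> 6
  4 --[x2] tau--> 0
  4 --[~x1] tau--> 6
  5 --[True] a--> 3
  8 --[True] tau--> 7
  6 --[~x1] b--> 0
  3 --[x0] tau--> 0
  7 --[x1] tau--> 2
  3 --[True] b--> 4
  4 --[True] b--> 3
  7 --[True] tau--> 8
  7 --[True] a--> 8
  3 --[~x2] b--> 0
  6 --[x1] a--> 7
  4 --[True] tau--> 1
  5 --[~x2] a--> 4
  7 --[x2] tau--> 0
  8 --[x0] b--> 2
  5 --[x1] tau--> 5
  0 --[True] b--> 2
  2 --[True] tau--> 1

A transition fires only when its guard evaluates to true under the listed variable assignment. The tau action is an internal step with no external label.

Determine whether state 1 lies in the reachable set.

Answer: REACHABLE

Analysis:
After dropping false guards: 18 live edges.
L0 = {0}
L1 = {2}  total {0,2}
L2 = {1}  total {0,1,2}
Reach set: {0,1,2}
witness 1: b·tau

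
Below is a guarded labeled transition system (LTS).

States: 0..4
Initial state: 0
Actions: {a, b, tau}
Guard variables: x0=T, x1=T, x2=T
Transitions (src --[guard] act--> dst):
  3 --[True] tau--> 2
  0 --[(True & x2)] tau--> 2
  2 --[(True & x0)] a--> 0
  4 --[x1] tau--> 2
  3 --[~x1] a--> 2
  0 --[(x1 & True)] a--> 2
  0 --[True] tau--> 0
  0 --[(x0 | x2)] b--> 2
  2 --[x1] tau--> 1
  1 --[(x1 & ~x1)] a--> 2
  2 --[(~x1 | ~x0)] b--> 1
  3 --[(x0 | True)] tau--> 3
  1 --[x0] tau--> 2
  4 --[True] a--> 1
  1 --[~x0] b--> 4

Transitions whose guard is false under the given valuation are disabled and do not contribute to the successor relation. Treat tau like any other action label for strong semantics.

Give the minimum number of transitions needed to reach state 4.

Breadth-first toward 4:
  Layer 0: {0}
  Layer 1: {2}
  Layer 2: {1}
4 never appears.

Answer: UNREACHABLE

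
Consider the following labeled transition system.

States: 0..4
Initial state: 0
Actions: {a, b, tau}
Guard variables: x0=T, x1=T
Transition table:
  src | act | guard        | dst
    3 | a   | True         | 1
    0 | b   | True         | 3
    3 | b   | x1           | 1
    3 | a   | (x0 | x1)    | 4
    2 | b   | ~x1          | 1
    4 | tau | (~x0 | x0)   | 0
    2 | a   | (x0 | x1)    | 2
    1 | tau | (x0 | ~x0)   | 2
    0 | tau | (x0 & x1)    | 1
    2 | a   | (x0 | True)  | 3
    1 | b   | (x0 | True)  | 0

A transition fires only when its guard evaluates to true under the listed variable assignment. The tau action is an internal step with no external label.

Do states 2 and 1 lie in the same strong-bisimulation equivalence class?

Refine partition for ~:
  round 0: {{0,1,2,3,4}}
  round 1: {{0,1},{2},{3},{4}}
  round 2: {{0},{1},{2},{3},{4}}
5 equivalence class(es) (converged in 3)
[2]={2}  [1]={1}

Answer: NOT BISIMILAR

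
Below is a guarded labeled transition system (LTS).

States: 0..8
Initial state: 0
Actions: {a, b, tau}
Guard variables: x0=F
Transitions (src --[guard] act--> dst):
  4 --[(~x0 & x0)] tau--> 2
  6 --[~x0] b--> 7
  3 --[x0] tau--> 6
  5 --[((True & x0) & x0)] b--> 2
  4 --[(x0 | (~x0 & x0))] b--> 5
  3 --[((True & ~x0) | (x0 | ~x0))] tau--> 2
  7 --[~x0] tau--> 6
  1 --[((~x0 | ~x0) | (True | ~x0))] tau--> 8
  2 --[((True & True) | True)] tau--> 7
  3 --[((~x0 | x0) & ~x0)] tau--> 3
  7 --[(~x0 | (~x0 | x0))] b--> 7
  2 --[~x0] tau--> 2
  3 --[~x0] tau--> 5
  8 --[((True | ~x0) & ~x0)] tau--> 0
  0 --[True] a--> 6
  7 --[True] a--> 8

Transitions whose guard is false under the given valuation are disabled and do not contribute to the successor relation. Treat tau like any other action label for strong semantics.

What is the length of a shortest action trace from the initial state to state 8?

Breadth-first toward 8:
  depth 0: {0}
  depth 1: {6}
  depth 2: {7}
  depth 3: {8}
8 enters at depth 3; path a·b·a

Answer: 3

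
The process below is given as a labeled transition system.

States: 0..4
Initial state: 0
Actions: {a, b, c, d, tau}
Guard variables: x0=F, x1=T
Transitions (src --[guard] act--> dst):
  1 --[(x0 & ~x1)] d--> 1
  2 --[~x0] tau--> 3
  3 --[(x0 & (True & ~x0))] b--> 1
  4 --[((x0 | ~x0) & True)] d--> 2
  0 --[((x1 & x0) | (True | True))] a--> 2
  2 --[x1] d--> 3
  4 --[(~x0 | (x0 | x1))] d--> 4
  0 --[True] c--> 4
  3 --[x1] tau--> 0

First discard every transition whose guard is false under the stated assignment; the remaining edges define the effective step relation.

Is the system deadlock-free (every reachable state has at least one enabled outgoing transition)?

Reach set: {0,2,3,4}
  0: a→2  c→4  [2 exit(s)]
  2: d→3  tau→3  [2 exit(s)]
  3: tau→0  [1 exit(s)]
  4: d→2  d→4  [2 exit(s)]

Answer: DEADLOCK-FREE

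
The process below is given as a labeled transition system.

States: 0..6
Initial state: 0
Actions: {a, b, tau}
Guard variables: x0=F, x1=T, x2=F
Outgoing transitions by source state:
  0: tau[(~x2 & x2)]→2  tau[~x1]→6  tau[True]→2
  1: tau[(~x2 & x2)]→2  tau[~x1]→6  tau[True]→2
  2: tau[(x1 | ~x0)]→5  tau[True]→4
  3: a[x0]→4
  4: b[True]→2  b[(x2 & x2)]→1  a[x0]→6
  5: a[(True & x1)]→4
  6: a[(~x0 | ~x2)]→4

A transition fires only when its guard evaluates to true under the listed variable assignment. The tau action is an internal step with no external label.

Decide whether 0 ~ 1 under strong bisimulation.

Refine partition for ~:
  P[0] = {{0,1,2,3,4,5,6}}
  P[1] = {{0,1,2},{3},{4},{5,6}}
  P[2] = {{0,1},{2},{3},{4},{5,6}}
stable after 3 split(s): 5 block(s)
0∈{0,1}, 1∈{0,1}

Answer: BISIMILAR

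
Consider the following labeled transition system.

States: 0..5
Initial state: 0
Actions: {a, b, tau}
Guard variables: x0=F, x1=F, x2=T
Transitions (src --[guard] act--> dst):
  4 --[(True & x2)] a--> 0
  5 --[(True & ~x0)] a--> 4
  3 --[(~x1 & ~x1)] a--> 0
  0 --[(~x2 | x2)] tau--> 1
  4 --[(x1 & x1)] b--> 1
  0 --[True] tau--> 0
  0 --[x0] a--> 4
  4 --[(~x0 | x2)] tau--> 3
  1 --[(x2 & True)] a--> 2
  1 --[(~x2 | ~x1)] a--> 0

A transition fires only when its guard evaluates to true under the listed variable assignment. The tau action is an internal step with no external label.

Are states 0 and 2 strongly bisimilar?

Bisimulation quotient by refinement:
  P[0] = {{0,1,2,3,4,5}}
  P[1] = {{0},{1,3,5},{2},{4}}
  P[2] = {{0},{1},{2},{3},{4},{5}}
stable after 3 split(s): 6 block(s)
0∈{0}, 2∈{2}

Answer: NOT BISIMILAR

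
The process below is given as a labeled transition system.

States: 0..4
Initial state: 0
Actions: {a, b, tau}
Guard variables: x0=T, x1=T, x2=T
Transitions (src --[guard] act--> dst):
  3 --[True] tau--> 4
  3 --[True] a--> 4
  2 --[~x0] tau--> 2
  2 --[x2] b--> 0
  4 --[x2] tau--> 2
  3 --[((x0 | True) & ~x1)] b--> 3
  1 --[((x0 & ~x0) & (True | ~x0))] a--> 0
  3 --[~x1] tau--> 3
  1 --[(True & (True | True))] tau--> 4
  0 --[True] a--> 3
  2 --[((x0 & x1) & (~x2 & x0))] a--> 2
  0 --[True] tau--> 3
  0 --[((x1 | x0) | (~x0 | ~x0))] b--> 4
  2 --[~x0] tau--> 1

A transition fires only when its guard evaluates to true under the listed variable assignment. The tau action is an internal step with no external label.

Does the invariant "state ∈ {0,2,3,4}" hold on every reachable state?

Answer: INVARIANT HOLDS

Working:
Allowed set {0,2,3,4}
Reachable = {0,2,3,4}
  0: ✓
  2: ✓
  3: ✓
  4: ✓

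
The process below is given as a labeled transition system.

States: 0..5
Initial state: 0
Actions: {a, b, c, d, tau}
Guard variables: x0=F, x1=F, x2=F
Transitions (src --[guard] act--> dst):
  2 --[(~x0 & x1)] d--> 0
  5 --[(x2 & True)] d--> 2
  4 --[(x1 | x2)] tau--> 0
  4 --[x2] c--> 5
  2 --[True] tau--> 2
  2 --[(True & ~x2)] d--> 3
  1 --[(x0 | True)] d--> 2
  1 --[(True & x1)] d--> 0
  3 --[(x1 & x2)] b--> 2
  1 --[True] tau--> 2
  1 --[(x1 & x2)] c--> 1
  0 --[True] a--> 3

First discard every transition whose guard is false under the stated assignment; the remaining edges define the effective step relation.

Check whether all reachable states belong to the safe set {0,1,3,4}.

Safe = {0,1,3,4}
R = {0,3}
  0: ok
  3: ok

Answer: INVARIANT HOLDS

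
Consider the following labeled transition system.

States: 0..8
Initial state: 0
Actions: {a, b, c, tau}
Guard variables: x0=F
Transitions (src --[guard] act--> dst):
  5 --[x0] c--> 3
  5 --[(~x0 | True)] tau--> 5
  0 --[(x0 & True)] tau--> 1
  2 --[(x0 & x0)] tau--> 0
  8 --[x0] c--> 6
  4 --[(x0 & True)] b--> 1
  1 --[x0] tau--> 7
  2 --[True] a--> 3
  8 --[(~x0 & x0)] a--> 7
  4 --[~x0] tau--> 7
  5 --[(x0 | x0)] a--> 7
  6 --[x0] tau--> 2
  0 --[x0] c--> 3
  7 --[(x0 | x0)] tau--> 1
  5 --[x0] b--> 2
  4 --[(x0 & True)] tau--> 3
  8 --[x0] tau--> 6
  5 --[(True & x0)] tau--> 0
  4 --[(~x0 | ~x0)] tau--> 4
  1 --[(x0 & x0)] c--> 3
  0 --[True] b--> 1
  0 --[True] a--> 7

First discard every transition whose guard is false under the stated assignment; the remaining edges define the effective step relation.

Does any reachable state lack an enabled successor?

Answer: DEADLOCK at state 1

Working:
Reach set: {0,1,7}
  0: a→7  b→1  [2 out]
  1: ∅  [no exit]
  7: ∅  [no exit]
witness 1: b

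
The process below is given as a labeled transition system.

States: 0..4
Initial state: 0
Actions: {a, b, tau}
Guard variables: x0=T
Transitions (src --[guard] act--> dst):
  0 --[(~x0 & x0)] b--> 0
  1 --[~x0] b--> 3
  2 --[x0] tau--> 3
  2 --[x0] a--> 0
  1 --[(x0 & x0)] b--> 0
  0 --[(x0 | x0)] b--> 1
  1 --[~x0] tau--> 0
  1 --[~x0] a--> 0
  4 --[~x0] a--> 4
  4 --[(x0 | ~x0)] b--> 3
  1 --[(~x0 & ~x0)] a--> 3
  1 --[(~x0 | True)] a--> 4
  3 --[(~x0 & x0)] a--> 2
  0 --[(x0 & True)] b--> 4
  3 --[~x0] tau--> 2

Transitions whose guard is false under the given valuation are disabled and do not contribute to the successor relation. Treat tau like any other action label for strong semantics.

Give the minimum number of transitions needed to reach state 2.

Answer: UNREACHABLE

Working:
Breadth-first toward 2:
  depth 0: {0}
  depth 1: {1,4}
  depth 2: {3}
2 never appears.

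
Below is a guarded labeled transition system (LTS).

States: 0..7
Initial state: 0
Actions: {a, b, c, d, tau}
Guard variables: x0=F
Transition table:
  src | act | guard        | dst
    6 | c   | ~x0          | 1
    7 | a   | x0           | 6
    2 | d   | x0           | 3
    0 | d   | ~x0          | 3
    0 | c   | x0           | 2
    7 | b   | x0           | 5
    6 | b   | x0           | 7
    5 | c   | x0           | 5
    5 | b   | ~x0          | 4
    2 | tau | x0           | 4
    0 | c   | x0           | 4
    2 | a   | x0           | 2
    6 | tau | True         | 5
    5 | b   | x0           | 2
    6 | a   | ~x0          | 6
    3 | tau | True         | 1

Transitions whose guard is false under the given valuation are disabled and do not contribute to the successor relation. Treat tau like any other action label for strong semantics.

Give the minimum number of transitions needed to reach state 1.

BFS to 1:
  Layer 0: {0}
  Layer 1: {3}
  Layer 2: {1}
1 enters at depth 2; path d·tau

Answer: 2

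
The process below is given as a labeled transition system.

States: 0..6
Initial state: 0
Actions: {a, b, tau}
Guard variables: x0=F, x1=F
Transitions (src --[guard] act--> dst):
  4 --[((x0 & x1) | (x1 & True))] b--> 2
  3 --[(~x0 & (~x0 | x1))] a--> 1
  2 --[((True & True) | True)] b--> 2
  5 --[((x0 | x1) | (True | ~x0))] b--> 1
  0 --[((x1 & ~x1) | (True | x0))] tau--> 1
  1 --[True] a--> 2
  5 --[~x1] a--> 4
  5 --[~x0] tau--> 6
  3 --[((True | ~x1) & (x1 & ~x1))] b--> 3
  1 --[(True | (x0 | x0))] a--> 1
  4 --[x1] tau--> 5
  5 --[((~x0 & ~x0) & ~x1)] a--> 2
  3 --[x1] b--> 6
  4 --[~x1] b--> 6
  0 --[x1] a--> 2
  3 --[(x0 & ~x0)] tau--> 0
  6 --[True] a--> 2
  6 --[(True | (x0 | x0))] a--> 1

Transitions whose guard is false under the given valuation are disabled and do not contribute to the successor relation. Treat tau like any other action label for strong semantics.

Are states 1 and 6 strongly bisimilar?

Answer: BISIMILAR

Working:
Refine partition for ~:
  P[0] = {{0,1,2,3,4,5,6}}
  P[1] = {{0},{1,3,6},{2,4},{5}}
  P[2] = {{0},{1,6},{2},{3},{4},{5}}
6 equivalence class(es) (converged in 3)
[1]={1,6}  [6]={1,6}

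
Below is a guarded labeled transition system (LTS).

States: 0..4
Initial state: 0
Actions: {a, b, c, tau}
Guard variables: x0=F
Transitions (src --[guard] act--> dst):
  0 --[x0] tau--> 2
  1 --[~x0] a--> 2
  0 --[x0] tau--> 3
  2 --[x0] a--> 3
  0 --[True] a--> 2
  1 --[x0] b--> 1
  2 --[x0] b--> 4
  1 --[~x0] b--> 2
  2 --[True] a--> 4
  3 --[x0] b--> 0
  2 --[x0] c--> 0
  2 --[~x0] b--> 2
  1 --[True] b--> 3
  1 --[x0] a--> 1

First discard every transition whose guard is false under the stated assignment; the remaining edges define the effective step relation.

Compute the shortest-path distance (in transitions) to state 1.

Answer: UNREACHABLE

Trace:
BFS to 1:
  Layer 0: {0}
  Layer 1: {2}
  Layer 2: {4}
1 never appears.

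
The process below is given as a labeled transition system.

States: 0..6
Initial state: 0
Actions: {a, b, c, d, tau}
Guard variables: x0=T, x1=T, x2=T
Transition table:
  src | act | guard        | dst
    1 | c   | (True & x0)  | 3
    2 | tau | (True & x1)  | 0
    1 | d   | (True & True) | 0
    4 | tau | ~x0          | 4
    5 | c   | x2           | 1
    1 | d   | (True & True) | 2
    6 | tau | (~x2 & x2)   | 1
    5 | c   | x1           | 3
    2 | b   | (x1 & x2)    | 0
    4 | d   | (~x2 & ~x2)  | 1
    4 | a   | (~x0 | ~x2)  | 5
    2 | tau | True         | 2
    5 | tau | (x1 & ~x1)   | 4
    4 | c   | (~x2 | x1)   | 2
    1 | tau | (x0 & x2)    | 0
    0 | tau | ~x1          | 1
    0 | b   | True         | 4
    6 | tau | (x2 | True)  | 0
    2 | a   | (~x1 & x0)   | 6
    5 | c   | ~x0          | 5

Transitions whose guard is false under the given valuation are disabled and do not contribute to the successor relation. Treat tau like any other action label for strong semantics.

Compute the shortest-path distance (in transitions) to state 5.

Layered search for 5:
  depth 0: {0}
  depth 1: {4}
  depth 2: {2}
5 never appears.

Answer: UNREACHABLE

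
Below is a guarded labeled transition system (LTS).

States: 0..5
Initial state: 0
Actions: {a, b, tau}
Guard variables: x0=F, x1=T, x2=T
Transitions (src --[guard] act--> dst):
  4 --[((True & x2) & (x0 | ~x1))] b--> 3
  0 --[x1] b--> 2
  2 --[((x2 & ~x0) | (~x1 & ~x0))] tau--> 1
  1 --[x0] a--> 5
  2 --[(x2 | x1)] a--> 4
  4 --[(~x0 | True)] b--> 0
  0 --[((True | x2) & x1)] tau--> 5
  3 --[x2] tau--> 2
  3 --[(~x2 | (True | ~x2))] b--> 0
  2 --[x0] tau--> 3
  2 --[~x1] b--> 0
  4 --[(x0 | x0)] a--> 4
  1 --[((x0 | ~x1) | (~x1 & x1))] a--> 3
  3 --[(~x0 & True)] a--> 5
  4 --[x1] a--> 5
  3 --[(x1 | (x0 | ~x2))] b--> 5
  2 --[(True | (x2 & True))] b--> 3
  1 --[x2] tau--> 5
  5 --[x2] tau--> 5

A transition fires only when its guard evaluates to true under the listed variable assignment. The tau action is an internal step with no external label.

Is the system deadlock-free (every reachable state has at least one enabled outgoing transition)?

Answer: DEADLOCK-FREE

Analysis:
Reachable = {0,1,2,3,4,5}
  0: b→2  tau→5  [2 exit(s)]
  1: tau→5  [1 exit(s)]
  2: a→4  b→3  tau→1  [3 exit(s)]
  3: a→5  b→0  b→5  tau→2  [4 exit(s)]
  4: a→5  b→0  [2 exit(s)]
  5: tau→5  [1 exit(s)]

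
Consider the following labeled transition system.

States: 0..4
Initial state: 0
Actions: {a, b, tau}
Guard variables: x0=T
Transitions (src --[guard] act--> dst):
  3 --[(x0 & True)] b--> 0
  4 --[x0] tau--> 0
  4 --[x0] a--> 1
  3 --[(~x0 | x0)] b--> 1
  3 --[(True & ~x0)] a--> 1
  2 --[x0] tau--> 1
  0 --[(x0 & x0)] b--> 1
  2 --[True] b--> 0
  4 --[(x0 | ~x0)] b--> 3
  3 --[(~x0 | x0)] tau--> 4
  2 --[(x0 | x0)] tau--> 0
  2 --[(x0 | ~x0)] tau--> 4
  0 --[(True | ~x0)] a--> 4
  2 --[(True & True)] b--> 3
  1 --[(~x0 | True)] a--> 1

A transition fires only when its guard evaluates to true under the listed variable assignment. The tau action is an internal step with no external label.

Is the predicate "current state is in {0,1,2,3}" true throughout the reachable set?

Safe = {0,1,2,3}
Reachable = {0,1,3,4}
  0: ok
  1: ok
  3: ok
  4: VIOLATES
counterexample path to 4: a

Answer: INVARIANT VIOLATED at state 4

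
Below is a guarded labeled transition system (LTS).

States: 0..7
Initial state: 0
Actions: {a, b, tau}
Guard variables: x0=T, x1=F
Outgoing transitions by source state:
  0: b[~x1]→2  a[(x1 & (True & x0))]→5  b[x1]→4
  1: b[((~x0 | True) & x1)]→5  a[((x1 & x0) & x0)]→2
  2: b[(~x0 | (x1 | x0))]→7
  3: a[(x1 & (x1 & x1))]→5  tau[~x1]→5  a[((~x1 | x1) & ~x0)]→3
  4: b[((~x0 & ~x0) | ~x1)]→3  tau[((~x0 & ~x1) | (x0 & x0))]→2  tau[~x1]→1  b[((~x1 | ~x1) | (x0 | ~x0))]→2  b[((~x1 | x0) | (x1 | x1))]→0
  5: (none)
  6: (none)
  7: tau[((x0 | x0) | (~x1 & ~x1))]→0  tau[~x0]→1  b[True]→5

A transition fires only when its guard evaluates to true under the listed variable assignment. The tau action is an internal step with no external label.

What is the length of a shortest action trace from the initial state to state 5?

Answer: 3

Trace:
Breadth-first toward 5:
  Layer 0: {0}
  Layer 1: {2}
  Layer 2: {7}
  Layer 3: {5}
first hit 5 at d=3 via b·b·b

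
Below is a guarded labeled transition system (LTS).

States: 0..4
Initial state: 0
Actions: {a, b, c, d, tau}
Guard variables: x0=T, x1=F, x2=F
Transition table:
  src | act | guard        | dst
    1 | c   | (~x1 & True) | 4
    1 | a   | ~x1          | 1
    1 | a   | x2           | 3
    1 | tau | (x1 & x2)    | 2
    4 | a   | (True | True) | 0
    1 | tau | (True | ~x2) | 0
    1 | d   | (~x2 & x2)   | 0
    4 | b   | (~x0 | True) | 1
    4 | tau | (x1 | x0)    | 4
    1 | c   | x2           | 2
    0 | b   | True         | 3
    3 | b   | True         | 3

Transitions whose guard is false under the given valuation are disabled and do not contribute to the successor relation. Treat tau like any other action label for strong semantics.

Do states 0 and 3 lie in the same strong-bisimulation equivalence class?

Bisimulation quotient by refinement:
  round 0: {{0,1,2,3,4}}
  round 1: {{0,3},{1},{2},{4}}
stable after 2 split(s): 4 block(s)
0∈{0,3}, 3∈{0,3}

Answer: BISIMILAR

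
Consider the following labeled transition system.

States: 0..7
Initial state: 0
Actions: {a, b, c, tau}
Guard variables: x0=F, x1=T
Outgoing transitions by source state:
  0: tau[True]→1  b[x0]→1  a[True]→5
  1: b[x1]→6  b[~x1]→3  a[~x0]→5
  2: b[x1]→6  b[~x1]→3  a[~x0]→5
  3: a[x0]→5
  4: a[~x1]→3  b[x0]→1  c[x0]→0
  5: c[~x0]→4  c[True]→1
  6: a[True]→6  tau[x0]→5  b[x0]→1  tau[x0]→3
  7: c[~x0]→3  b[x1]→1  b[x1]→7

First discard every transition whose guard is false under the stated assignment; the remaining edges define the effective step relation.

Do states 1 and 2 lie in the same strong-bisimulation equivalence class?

Answer: BISIMILAR

Working:
Compute ~ classes (split until stable):
  round 0: {{0,1,2,3,4,5,6,7}}
  round 1: {{0},{1,2},{3,4},{5},{6},{7}}
stable after 2 split(s): 6 block(s)
1∈{1,2}, 2∈{1,2}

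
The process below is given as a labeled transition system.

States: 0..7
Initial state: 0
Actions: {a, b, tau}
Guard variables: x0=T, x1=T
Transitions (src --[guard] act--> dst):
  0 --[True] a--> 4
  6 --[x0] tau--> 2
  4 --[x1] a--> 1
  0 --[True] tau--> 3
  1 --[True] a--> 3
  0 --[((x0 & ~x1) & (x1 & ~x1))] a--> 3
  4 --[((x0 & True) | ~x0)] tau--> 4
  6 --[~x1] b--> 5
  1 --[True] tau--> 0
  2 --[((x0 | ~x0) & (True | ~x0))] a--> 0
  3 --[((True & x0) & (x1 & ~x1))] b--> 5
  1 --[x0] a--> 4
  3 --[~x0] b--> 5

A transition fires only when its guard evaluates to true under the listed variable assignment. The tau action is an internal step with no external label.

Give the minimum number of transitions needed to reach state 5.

Breadth-first toward 5:
  Layer 0: {0}
  Layer 1: {3,4}
  Layer 2: {1}
5 never appears.

Answer: UNREACHABLE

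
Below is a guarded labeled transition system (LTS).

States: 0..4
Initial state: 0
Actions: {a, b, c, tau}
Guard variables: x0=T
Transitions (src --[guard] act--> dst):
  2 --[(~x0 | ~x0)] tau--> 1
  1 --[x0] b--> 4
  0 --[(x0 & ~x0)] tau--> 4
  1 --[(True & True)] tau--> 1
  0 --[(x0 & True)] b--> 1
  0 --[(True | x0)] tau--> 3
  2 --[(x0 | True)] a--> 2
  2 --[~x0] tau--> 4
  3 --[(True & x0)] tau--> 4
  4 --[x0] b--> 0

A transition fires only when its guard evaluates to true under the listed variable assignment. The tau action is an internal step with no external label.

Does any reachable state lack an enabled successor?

Reachable = {0,1,3,4}
  0: b→1  tau→3  [deg 2]
  1: b→4  tau→1  [deg 2]
  3: tau→4  [deg 1]
  4: b→0  [deg 1]

Answer: DEADLOCK-FREE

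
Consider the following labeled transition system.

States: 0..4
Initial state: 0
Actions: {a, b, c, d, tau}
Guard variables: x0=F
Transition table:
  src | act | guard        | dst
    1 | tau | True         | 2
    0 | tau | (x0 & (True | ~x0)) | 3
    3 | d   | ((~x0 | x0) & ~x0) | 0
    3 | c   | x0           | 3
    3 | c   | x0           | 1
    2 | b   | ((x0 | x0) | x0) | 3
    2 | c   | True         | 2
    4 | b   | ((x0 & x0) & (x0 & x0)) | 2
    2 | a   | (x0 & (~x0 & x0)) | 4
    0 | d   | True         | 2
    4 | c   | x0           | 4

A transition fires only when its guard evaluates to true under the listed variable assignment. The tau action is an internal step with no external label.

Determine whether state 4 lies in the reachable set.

Answer: UNREACHABLE

Working:
After dropping false guards: 4 live edges.
depth 0: {0}
depth 1: {2}  cumulative {0,2}
Reachable = {0,2}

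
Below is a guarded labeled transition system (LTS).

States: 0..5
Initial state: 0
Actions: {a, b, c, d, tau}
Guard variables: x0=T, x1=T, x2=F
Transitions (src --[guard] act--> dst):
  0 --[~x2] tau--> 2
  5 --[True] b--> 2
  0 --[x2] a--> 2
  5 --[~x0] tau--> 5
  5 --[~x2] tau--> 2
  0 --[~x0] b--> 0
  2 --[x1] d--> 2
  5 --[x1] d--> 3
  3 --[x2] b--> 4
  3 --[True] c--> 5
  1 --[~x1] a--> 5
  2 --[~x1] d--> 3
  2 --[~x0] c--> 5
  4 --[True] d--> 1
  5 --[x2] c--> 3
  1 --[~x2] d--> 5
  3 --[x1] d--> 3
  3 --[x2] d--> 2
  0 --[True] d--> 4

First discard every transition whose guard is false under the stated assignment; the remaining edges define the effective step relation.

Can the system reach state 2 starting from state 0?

Guard filter leaves 10 enabled edge(s).
Layer 0: {0}
Layer 1: {2,4}  now seen {0,2,4}
Layer 2: {1}  now seen {0,1,2,4}
Layer 3: {5}  now seen {0,1,2,4,5}
Layer 4: {3}  now seen {0,1,2,3,4,5}
Reach set: {0,1,2,3,4,5}
trace reaching 2: tau

Answer: REACHABLE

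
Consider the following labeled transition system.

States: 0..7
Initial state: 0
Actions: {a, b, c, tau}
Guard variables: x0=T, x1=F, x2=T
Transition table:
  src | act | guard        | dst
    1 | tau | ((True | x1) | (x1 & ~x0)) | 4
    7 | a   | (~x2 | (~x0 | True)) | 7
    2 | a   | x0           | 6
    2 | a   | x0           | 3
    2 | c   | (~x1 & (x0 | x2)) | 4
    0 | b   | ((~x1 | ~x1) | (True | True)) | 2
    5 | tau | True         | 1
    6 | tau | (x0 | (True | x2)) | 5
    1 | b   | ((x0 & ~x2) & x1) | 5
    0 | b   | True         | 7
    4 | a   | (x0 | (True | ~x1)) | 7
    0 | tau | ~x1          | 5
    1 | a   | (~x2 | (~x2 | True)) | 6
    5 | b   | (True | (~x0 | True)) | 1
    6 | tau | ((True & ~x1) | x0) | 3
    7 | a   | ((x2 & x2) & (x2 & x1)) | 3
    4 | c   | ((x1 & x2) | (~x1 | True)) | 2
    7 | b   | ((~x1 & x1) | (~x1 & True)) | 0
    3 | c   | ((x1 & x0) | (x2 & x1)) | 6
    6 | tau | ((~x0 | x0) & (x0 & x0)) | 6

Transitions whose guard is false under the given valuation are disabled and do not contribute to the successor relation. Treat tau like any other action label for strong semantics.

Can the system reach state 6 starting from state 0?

Answer: REACHABLE

Analysis:
Guard filter leaves 17 enabled edge(s).
L0 = {0}
L1 = {2,5,7}  total {0,2,5,7}
L2 = {1,3,4,6}  total {0,1,2,3,4,5,6,7}
Reach set: {0,1,2,3,4,5,6,7}
witness 6: b·a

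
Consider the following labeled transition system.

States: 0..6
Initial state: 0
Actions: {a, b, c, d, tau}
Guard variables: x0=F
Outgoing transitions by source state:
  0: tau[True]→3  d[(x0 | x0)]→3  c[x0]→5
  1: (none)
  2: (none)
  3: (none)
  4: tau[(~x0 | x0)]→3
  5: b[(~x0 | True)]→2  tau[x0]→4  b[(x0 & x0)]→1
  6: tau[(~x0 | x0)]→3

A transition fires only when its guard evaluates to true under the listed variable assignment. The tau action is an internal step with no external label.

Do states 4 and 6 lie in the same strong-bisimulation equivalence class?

Answer: BISIMILAR

Trace:
Compute ~ classes (split until stable):
  P[0] = {{0,1,2,3,4,5,6}}
  P[1] = {{0,4,6},{1,2,3},{5}}
Fixed point at round 2; 3 class(es).
[4]={0,4,6}  [6]={0,4,6}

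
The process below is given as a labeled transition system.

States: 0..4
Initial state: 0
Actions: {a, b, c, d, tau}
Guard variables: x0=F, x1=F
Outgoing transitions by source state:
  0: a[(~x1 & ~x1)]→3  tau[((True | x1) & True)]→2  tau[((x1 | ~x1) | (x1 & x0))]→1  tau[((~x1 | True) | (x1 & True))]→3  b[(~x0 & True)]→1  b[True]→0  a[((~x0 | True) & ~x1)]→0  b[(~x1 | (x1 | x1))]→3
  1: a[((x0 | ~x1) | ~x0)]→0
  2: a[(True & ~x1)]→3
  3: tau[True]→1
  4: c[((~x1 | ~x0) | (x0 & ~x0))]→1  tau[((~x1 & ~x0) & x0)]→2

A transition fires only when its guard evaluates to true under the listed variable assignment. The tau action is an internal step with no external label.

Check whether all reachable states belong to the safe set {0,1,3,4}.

Answer: INVARIANT VIOLATED at state 2

Working:
Inv-set: {0,1,3,4}
R = {0,1,2,3}
  0: safe
  1: safe
  2: outside
  3: safe
reach 2 via tau — violates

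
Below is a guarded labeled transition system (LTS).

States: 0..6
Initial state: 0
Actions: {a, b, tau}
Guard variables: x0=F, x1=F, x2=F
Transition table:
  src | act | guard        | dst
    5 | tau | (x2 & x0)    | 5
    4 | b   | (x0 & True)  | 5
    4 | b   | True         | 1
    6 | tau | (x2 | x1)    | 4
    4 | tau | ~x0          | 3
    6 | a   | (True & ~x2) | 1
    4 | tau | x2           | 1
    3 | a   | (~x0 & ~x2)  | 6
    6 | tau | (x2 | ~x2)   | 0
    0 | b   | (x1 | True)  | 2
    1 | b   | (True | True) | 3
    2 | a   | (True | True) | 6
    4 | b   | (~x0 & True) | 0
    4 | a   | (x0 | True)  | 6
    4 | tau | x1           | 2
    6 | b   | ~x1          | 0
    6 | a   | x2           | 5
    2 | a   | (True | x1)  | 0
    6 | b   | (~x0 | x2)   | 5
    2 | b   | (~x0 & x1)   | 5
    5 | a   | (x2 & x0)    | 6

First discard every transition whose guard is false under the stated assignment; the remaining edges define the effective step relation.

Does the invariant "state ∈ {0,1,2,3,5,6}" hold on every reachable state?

Safe = {0,1,2,3,5,6}
R = {0,1,2,3,5,6}
  0: safe
  1: safe
  2: safe
  3: safe
  5: safe
  6: safe

Answer: INVARIANT HOLDS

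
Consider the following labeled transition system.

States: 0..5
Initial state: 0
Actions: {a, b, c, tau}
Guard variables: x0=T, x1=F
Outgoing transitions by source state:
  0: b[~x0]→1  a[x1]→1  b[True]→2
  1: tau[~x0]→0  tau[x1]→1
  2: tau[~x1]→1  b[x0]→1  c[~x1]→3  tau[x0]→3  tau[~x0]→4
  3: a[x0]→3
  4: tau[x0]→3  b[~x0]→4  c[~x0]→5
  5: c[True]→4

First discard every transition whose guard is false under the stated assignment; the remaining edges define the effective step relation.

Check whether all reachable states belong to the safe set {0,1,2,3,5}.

Answer: INVARIANT HOLDS

Working:
Allowed set {0,1,2,3,5}
Reach set: {0,1,2,3}
  0: safe
  1: safe
  2: safe
  3: safe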